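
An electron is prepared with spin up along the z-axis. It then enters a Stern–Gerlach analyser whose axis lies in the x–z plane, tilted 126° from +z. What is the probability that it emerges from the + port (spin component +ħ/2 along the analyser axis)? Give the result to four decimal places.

For spin-½, the probability of finding spin-up along an axis at angle θ to the initial spin direction is cos²(θ/2); spin-down is sin²(θ/2).
θ = 126°, so P = cos²(63°) ≈ 0.2061.

0.2061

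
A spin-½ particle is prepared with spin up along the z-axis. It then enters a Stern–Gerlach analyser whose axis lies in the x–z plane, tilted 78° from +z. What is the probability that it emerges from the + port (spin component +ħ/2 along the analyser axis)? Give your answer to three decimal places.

For spin-½, the probability of finding spin-up along an axis at angle θ to the initial spin direction is cos²(θ/2); spin-down is sin²(θ/2).
θ = 78°, so P = cos²(39°) ≈ 0.604.

0.604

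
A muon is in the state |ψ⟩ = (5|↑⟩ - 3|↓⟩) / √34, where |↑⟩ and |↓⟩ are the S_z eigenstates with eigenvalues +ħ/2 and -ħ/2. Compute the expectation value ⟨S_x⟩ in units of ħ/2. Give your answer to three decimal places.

-0.882

⟨σ_x⟩ = 2 Re(a* b)/(|a|²+|b|²) with a = 5, b = -3.
a* b = -15, so ⟨σ_x⟩ = -30/34.
⟨S_x⟩ = (ħ/2)·⟨σ_x⟩.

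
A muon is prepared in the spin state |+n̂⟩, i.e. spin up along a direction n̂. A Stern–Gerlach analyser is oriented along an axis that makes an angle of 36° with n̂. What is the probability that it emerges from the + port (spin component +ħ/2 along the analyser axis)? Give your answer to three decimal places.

For spin-½, the probability of finding spin-up along an axis at angle θ to the initial spin direction is cos²(θ/2); spin-down is sin²(θ/2).
θ = 36°, so P = cos²(18°) ≈ 0.905.

0.905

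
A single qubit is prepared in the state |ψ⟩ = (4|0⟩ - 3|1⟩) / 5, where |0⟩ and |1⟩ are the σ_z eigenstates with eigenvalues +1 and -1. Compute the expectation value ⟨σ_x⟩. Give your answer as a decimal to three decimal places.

⟨σ_x⟩ = 2 Re(a* b)/(|a|²+|b|²) with a = 4, b = -3.
a* b = -12, so ⟨σ_x⟩ = -24/25.

-0.960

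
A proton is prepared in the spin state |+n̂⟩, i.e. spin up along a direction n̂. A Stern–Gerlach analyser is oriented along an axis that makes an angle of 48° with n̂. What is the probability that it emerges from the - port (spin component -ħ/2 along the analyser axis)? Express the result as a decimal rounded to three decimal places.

For spin-½, the probability of finding spin-up along an axis at angle θ to the initial spin direction is cos²(θ/2); spin-down is sin²(θ/2).
θ = 48°, so P = sin²(24°) ≈ 0.165.

0.165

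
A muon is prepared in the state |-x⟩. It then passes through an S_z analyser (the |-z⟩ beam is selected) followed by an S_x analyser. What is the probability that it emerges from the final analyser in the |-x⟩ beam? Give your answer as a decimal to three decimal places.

0.250

First analyser (S_z): from |-x⟩, P(|-z⟩) = 1/2.
After stage 1 the state is |-z⟩; P(|-x⟩) = |⟨-x|-z⟩|² = 1/2.
Joint probability = 1/2 × 1/2 = 0.250.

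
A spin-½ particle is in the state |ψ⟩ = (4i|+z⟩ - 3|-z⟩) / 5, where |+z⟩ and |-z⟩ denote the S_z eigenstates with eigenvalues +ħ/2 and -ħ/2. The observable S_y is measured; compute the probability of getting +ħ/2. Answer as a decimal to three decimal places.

|+y⟩ = (|+z⟩ + i|-z⟩)/√2, so ⟨+y|ψ⟩ = (7i) / (√2·5).
P = |7i|² / 50 = 49/50.

0.980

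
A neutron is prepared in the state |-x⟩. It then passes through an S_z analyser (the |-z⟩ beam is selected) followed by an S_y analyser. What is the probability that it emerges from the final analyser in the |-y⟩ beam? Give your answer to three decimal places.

First analyser (S_z): from |-x⟩, P(|-z⟩) = 1/2.
After stage 1 the state is |-z⟩; P(|-y⟩) = |⟨-y|-z⟩|² = 1/2.
Joint probability = 1/2 × 1/2 = 0.250.

0.250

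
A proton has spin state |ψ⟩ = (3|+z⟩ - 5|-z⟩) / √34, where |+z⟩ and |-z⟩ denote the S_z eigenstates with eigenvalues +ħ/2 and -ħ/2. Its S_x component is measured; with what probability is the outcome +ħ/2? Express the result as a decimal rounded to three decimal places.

0.059

|+x⟩ = (|+z⟩ + |-z⟩)/√2, so ⟨+x|ψ⟩ = (-2) / (√2·√34).
P = |-2|² / 68 = 4/68.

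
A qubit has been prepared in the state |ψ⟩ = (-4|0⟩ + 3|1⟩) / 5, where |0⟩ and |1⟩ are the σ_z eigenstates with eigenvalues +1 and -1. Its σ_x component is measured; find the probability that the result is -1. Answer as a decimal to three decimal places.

|-x⟩ = (|0⟩ - |1⟩)/√2, so ⟨-x|ψ⟩ = (-7) / (√2·5).
P = |-7|² / 50 = 49/50.

0.980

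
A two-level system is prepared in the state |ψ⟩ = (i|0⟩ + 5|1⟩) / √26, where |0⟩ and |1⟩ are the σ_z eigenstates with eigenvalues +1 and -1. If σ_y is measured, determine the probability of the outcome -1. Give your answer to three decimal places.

0.692

|-y⟩ = (|0⟩ - i|1⟩)/√2, so ⟨-y|ψ⟩ = (6i) / (√2·√26).
P = |6i|² / 52 = 36/52.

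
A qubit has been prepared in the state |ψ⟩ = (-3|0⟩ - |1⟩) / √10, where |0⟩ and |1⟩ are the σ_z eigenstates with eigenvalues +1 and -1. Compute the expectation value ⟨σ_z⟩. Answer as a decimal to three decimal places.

⟨σ_z⟩ = |a|² - |b|² divided by |a|²+|b|², with a, b the |0⟩, |1⟩ amplitudes.
= (9 - 1)/10 = 8/10.

0.800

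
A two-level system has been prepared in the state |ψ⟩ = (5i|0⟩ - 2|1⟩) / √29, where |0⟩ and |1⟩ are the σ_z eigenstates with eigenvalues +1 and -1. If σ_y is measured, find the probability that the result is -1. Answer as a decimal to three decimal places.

|-y⟩ = (|0⟩ - i|1⟩)/√2, so ⟨-y|ψ⟩ = (3i) / (√2·√29).
P = |3i|² / 58 = 9/58.

0.155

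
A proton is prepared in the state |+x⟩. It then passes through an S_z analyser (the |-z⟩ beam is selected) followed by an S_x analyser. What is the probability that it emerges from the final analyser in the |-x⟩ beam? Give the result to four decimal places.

0.2500

First analyser (S_z): from |+x⟩, P(|-z⟩) = 1/2.
After stage 1 the state is |-z⟩; P(|-x⟩) = |⟨-x|-z⟩|² = 1/2.
Joint probability = 1/2 × 1/2 = 0.2500.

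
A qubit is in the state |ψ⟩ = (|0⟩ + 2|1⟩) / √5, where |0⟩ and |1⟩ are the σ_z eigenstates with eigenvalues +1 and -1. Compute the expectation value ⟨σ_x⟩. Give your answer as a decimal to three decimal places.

0.800

⟨σ_x⟩ = 2 Re(a* b)/(|a|²+|b|²) with a = 1, b = 2.
a* b = 2, so ⟨σ_x⟩ = 4/5.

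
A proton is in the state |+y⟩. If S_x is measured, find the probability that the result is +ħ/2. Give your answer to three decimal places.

In the S_z basis, |+y⟩ = (|+z⟩ + i|-z⟩)/√2 and |+x⟩ = (|+z⟩ + |-z⟩)/√2.
|⟨+x|+y⟩|² = 1/2.

0.500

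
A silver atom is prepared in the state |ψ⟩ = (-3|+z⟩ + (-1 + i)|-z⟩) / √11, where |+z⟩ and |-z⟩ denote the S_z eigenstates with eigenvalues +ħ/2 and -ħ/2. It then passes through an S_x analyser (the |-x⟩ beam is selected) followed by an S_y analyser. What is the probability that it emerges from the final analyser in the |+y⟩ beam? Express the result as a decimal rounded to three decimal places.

First analyser (S_x): P(|-x⟩) = |⟨-x|ψ⟩|² = 5/22.
After stage 1 the state is |-x⟩; P(|+y⟩) = |⟨+y|-x⟩|² = 1/2.
Joint probability = 5/22 × 1/2 = 0.114.

0.114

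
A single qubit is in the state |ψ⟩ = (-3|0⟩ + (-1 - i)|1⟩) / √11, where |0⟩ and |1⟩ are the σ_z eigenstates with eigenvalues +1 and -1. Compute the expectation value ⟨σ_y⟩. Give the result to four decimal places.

⟨σ_y⟩ = 2 Im(a* b)/(|a|²+|b|²) with a = -3, b = (-1 - i).
a* b = (3 + 3i), so ⟨σ_y⟩ = 6/11.

0.5455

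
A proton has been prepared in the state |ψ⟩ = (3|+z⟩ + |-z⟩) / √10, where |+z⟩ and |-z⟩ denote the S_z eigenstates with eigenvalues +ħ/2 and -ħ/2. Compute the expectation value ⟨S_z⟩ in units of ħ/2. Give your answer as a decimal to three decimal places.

0.800

⟨σ_z⟩ = |a|² - |b|² divided by |a|²+|b|², with a, b the |+z⟩, |-z⟩ amplitudes.
= (9 - 1)/10 = 8/10.
⟨S_z⟩ = (ħ/2)·⟨σ_z⟩.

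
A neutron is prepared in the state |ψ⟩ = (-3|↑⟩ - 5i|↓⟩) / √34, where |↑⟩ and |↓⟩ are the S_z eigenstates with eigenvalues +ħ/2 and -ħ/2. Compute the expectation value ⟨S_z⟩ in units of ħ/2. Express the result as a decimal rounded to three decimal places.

-0.471

⟨σ_z⟩ = |a|² - |b|² divided by |a|²+|b|², with a, b the |↑⟩, |↓⟩ amplitudes.
= (9 - 25)/34 = -16/34.
⟨S_z⟩ = (ħ/2)·⟨σ_z⟩.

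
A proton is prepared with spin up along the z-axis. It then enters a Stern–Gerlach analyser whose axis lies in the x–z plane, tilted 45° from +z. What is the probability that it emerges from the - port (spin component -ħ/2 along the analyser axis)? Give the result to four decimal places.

0.1464

For spin-½, the probability of finding spin-up along an axis at angle θ to the initial spin direction is cos²(θ/2); spin-down is sin²(θ/2).
θ = 45°, so P = sin²(22.5°) ≈ 0.1464.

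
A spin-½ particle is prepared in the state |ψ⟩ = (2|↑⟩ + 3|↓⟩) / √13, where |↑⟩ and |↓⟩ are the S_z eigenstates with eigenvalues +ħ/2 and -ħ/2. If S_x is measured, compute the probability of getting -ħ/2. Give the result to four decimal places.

0.0385

|-x⟩ = (|↑⟩ - |↓⟩)/√2, so ⟨-x|ψ⟩ = (-1) / (√2·√13).
P = |-1|² / 26 = 1/26.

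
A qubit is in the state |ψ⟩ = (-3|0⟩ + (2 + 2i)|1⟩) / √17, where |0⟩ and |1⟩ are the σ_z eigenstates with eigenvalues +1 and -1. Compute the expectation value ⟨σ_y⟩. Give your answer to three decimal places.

-0.706

⟨σ_y⟩ = 2 Im(a* b)/(|a|²+|b|²) with a = -3, b = (2 + 2i).
a* b = (-6 - 6i), so ⟨σ_y⟩ = -12/17.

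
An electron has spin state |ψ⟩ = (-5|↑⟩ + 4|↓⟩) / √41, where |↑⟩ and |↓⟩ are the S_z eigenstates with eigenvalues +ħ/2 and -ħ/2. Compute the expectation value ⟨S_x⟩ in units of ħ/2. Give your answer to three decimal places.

⟨σ_x⟩ = 2 Re(a* b)/(|a|²+|b|²) with a = -5, b = 4.
a* b = -20, so ⟨σ_x⟩ = -40/41.
⟨S_x⟩ = (ħ/2)·⟨σ_x⟩.

-0.976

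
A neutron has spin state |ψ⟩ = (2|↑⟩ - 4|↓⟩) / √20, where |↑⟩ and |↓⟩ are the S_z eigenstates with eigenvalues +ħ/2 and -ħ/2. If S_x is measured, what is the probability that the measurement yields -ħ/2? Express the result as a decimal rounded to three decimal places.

|-x⟩ = (|↑⟩ - |↓⟩)/√2, so ⟨-x|ψ⟩ = (6) / (√2·√20).
P = |6|² / 40 = 36/40.

0.900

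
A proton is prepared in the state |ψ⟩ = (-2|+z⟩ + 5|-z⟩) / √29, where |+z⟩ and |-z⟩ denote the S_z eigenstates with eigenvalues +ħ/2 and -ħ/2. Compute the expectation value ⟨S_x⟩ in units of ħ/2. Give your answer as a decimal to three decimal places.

-0.690

⟨σ_x⟩ = 2 Re(a* b)/(|a|²+|b|²) with a = -2, b = 5.
a* b = -10, so ⟨σ_x⟩ = -20/29.
⟨S_x⟩ = (ħ/2)·⟨σ_x⟩.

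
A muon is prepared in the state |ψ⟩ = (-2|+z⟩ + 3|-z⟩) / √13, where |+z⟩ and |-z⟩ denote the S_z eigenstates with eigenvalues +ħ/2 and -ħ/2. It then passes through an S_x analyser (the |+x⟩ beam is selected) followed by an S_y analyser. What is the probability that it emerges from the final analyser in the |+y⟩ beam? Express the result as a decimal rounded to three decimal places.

First analyser (S_x): P(|+x⟩) = |⟨+x|ψ⟩|² = 1/26.
After stage 1 the state is |+x⟩; P(|+y⟩) = |⟨+y|+x⟩|² = 1/2.
Joint probability = 1/26 × 1/2 = 0.019.

0.019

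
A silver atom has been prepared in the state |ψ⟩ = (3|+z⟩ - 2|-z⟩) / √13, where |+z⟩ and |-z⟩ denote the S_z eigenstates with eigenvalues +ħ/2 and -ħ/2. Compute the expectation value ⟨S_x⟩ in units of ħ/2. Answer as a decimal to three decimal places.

-0.923

⟨σ_x⟩ = 2 Re(a* b)/(|a|²+|b|²) with a = 3, b = -2.
a* b = -6, so ⟨σ_x⟩ = -12/13.
⟨S_x⟩ = (ħ/2)·⟨σ_x⟩.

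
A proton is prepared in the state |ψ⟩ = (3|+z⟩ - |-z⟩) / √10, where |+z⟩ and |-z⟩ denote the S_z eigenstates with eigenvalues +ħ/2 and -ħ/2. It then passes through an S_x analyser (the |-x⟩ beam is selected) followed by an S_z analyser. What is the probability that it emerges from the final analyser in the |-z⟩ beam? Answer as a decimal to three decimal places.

0.400

First analyser (S_x): P(|-x⟩) = |⟨-x|ψ⟩|² = 16/20.
After stage 1 the state is |-x⟩; P(|-z⟩) = |⟨-z|-x⟩|² = 1/2.
Joint probability = 16/20 × 1/2 = 0.400.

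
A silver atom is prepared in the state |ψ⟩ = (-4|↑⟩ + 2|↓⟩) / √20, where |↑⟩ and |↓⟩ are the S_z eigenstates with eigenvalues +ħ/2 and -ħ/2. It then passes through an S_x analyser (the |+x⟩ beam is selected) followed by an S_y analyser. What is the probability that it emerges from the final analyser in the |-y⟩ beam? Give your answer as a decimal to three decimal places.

First analyser (S_x): P(|+x⟩) = |⟨+x|ψ⟩|² = 4/40.
After stage 1 the state is |+x⟩; P(|-y⟩) = |⟨-y|+x⟩|² = 1/2.
Joint probability = 4/40 × 1/2 = 0.050.

0.050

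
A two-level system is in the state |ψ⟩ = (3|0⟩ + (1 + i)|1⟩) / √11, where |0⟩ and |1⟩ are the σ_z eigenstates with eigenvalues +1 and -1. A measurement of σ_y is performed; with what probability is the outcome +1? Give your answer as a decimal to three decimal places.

|+y⟩ = (|0⟩ + i|1⟩)/√2, so ⟨+y|ψ⟩ = (4 - i) / (√2·√11).
P = |4 - i|² / 22 = 17/22.

0.773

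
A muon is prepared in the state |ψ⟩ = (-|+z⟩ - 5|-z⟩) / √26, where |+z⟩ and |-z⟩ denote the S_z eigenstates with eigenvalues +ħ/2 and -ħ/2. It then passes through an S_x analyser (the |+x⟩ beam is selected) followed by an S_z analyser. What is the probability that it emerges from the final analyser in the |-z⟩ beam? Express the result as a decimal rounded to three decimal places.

0.346

First analyser (S_x): P(|+x⟩) = |⟨+x|ψ⟩|² = 36/52.
After stage 1 the state is |+x⟩; P(|-z⟩) = |⟨-z|+x⟩|² = 1/2.
Joint probability = 36/52 × 1/2 = 0.346.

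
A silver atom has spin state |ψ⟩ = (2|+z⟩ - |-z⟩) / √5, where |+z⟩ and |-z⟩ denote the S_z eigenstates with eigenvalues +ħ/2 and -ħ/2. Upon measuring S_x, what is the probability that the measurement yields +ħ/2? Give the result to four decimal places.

|+x⟩ = (|+z⟩ + |-z⟩)/√2, so ⟨+x|ψ⟩ = (1) / (√2·√5).
P = |1|² / 10 = 1/10.

0.1000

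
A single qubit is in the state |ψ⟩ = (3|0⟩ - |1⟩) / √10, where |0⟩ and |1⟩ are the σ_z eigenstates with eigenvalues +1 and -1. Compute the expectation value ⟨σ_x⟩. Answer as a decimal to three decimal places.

⟨σ_x⟩ = 2 Re(a* b)/(|a|²+|b|²) with a = 3, b = -1.
a* b = -3, so ⟨σ_x⟩ = -6/10.

-0.600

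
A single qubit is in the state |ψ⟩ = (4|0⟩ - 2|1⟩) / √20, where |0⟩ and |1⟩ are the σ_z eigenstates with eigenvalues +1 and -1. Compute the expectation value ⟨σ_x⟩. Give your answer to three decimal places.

-0.800

⟨σ_x⟩ = 2 Re(a* b)/(|a|²+|b|²) with a = 4, b = -2.
a* b = -8, so ⟨σ_x⟩ = -16/20.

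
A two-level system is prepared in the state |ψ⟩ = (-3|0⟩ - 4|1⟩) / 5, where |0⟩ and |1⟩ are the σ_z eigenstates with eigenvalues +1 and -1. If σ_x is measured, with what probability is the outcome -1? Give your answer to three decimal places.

|-x⟩ = (|0⟩ - |1⟩)/√2, so ⟨-x|ψ⟩ = (1) / (√2·5).
P = |1|² / 50 = 1/50.

0.020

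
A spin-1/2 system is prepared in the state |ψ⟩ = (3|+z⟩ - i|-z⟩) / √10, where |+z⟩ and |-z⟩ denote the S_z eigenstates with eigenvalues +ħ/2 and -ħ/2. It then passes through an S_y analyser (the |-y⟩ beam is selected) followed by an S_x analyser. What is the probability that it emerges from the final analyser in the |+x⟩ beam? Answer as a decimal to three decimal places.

First analyser (S_y): P(|-y⟩) = |⟨-y|ψ⟩|² = 16/20.
After stage 1 the state is |-y⟩; P(|+x⟩) = |⟨+x|-y⟩|² = 1/2.
Joint probability = 16/20 × 1/2 = 0.400.

0.400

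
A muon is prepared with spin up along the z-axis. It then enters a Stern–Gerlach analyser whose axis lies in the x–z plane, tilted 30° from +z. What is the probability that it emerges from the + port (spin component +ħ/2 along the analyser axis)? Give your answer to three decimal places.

0.933

For spin-½, the probability of finding spin-up along an axis at angle θ to the initial spin direction is cos²(θ/2); spin-down is sin²(θ/2).
θ = 30°, so P = cos²(15°) ≈ 0.933.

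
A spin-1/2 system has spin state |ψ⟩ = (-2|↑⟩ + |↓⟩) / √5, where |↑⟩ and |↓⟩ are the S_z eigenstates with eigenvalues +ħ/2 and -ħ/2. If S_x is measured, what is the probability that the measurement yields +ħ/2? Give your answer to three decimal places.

|+x⟩ = (|↑⟩ + |↓⟩)/√2, so ⟨+x|ψ⟩ = (-1) / (√2·√5).
P = |-1|² / 10 = 1/10.

0.100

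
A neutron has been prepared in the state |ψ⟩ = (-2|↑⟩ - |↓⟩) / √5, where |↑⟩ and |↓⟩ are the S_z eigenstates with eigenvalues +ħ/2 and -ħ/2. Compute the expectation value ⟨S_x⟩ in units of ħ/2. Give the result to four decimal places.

0.8000

⟨σ_x⟩ = 2 Re(a* b)/(|a|²+|b|²) with a = -2, b = -1.
a* b = 2, so ⟨σ_x⟩ = 4/5.
⟨S_x⟩ = (ħ/2)·⟨σ_x⟩.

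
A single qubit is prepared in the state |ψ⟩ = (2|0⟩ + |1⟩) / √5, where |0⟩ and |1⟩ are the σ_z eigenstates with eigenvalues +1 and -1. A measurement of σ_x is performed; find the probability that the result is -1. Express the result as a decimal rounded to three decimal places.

0.100

|-x⟩ = (|0⟩ - |1⟩)/√2, so ⟨-x|ψ⟩ = (1) / (√2·√5).
P = |1|² / 10 = 1/10.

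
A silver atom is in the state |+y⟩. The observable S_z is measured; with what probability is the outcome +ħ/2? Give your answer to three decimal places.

0.500

In the S_z basis, |+y⟩ = (|+z⟩ + i|-z⟩)/√2 and |+z⟩ = |+z⟩.
|⟨+z|+y⟩|² = 1/2.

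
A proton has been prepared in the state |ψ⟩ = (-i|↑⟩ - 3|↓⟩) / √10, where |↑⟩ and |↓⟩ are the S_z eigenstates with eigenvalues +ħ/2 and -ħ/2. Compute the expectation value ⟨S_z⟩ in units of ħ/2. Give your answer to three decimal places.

⟨σ_z⟩ = |a|² - |b|² divided by |a|²+|b|², with a, b the |↑⟩, |↓⟩ amplitudes.
= (1 - 9)/10 = -8/10.
⟨S_z⟩ = (ħ/2)·⟨σ_z⟩.

-0.800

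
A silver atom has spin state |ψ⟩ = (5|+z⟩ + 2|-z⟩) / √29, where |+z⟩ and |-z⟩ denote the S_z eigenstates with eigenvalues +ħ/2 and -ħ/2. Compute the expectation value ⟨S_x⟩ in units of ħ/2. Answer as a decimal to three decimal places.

⟨σ_x⟩ = 2 Re(a* b)/(|a|²+|b|²) with a = 5, b = 2.
a* b = 10, so ⟨σ_x⟩ = 20/29.
⟨S_x⟩ = (ħ/2)·⟨σ_x⟩.

0.690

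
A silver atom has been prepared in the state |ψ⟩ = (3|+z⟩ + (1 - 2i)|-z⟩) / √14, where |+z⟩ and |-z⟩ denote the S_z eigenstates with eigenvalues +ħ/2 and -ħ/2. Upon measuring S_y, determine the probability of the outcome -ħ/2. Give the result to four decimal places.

|-y⟩ = (|+z⟩ - i|-z⟩)/√2, so ⟨-y|ψ⟩ = (5 + i) / (√2·√14).
P = |5 + i|² / 28 = 26/28.

0.9286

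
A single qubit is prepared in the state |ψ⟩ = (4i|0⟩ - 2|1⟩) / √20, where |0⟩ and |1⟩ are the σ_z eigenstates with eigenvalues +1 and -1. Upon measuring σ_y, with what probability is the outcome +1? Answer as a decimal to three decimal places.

|+y⟩ = (|0⟩ + i|1⟩)/√2, so ⟨+y|ψ⟩ = (6i) / (√2·√20).
P = |6i|² / 40 = 36/40.

0.900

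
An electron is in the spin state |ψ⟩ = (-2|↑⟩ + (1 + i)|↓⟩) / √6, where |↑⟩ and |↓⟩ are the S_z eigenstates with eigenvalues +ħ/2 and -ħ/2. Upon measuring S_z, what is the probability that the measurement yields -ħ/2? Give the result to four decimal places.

0.3333

The -ħ/2 outcome corresponds to |↓⟩. Its amplitude in |ψ⟩ is (1 + i)/√6.
P = |1 + i|² / 6 = 2/6.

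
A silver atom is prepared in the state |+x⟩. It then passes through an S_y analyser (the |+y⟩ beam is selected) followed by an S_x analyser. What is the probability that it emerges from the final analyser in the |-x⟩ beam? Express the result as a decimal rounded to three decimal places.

0.250

First analyser (S_y): from |+x⟩, P(|+y⟩) = 1/2.
After stage 1 the state is |+y⟩; P(|-x⟩) = |⟨-x|+y⟩|² = 1/2.
Joint probability = 1/2 × 1/2 = 0.250.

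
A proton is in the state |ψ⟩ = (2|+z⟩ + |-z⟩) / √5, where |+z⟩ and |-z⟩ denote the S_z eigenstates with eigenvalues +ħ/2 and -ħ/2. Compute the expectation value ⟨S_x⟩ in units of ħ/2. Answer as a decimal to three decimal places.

0.800

⟨σ_x⟩ = 2 Re(a* b)/(|a|²+|b|²) with a = 2, b = 1.
a* b = 2, so ⟨σ_x⟩ = 4/5.
⟨S_x⟩ = (ħ/2)·⟨σ_x⟩.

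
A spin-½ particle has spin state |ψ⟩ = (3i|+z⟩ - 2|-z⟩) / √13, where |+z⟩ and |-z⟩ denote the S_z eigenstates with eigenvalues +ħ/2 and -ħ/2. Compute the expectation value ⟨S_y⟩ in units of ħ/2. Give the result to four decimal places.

0.9231

⟨σ_y⟩ = 2 Im(a* b)/(|a|²+|b|²) with a = 3i, b = -2.
a* b = 6i, so ⟨σ_y⟩ = 12/13.
⟨S_y⟩ = (ħ/2)·⟨σ_y⟩.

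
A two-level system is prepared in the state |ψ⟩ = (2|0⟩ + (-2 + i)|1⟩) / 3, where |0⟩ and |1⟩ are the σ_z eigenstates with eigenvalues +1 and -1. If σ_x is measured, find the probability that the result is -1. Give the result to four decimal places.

|-x⟩ = (|0⟩ - |1⟩)/√2, so ⟨-x|ψ⟩ = (4 - i) / (√2·3).
P = |4 - i|² / 18 = 17/18.

0.9444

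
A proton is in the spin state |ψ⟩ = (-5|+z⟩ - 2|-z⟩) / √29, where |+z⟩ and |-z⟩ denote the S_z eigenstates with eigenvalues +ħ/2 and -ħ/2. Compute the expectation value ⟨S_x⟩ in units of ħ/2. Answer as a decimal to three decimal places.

⟨σ_x⟩ = 2 Re(a* b)/(|a|²+|b|²) with a = -5, b = -2.
a* b = 10, so ⟨σ_x⟩ = 20/29.
⟨S_x⟩ = (ħ/2)·⟨σ_x⟩.

0.690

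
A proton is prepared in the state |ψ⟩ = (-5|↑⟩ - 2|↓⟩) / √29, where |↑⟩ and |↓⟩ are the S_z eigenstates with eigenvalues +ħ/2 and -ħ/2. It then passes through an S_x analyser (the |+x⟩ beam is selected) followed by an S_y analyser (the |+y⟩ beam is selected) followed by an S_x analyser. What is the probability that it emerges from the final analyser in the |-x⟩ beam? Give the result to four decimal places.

First analyser (S_x): P(|+x⟩) = |⟨+x|ψ⟩|² = 49/58.
After stage 1 the state is |+x⟩; P(|+y⟩) = |⟨+y|+x⟩|² = 1/2.
After stage 2 the state is |+y⟩; P(|-x⟩) = |⟨-x|+y⟩|² = 1/2.
Joint probability = 49/58 × 1/2 × 1/2 = 0.2112.

0.2112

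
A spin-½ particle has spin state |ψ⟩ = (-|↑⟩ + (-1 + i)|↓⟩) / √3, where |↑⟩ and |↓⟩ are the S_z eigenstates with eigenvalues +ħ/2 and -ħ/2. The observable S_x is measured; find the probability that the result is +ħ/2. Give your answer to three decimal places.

0.833

|+x⟩ = (|↑⟩ + |↓⟩)/√2, so ⟨+x|ψ⟩ = (-2 + i) / (√2·√3).
P = |-2 + i|² / 6 = 5/6.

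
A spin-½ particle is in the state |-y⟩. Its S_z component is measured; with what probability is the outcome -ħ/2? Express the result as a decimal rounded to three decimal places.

In the S_z basis, |-y⟩ = (|↑⟩ - i|↓⟩)/√2 and |-z⟩ = |↓⟩.
|⟨-z|-y⟩|² = 1/2.

0.500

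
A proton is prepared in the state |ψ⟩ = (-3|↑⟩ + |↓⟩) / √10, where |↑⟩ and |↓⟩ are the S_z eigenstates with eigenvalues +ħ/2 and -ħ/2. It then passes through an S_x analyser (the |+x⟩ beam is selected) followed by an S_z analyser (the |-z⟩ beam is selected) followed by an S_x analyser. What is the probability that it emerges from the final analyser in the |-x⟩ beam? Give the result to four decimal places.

First analyser (S_x): P(|+x⟩) = |⟨+x|ψ⟩|² = 4/20.
After stage 1 the state is |+x⟩; P(|-z⟩) = |⟨-z|+x⟩|² = 1/2.
After stage 2 the state is |-z⟩; P(|-x⟩) = |⟨-x|-z⟩|² = 1/2.
Joint probability = 4/20 × 1/2 × 1/2 = 0.0500.

0.0500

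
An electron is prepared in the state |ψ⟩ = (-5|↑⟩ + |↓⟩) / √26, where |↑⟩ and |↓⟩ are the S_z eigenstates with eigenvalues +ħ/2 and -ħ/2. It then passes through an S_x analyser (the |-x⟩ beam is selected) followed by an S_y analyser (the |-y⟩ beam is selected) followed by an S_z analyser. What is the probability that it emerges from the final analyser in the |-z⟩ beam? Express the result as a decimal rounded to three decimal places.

First analyser (S_x): P(|-x⟩) = |⟨-x|ψ⟩|² = 36/52.
After stage 1 the state is |-x⟩; P(|-y⟩) = |⟨-y|-x⟩|² = 1/2.
After stage 2 the state is |-y⟩; P(|-z⟩) = |⟨-z|-y⟩|² = 1/2.
Joint probability = 36/52 × 1/2 × 1/2 = 0.173.

0.173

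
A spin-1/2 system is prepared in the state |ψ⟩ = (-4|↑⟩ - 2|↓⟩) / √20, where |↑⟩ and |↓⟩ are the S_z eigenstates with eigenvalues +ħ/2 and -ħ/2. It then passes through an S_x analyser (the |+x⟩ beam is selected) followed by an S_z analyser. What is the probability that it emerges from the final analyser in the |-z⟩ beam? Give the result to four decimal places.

0.4500

First analyser (S_x): P(|+x⟩) = |⟨+x|ψ⟩|² = 36/40.
After stage 1 the state is |+x⟩; P(|-z⟩) = |⟨-z|+x⟩|² = 1/2.
Joint probability = 36/40 × 1/2 = 0.4500.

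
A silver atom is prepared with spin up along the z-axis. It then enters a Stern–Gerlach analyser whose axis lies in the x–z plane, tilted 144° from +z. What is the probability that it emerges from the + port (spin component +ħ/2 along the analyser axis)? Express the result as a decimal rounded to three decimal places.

For spin-½, the probability of finding spin-up along an axis at angle θ to the initial spin direction is cos²(θ/2); spin-down is sin²(θ/2).
θ = 144°, so P = cos²(72°) ≈ 0.095.

0.095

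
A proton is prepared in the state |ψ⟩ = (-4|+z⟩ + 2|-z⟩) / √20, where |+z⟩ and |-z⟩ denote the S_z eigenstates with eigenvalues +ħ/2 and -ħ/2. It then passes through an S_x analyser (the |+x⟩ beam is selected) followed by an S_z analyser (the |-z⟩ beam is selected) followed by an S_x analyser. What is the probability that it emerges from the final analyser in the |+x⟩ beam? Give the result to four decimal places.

First analyser (S_x): P(|+x⟩) = |⟨+x|ψ⟩|² = 4/40.
After stage 1 the state is |+x⟩; P(|-z⟩) = |⟨-z|+x⟩|² = 1/2.
After stage 2 the state is |-z⟩; P(|+x⟩) = |⟨+x|-z⟩|² = 1/2.
Joint probability = 4/40 × 1/2 × 1/2 = 0.0250.

0.0250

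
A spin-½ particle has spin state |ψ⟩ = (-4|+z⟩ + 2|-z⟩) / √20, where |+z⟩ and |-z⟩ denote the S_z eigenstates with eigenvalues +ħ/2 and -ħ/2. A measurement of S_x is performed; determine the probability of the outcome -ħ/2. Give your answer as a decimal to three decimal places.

0.900

|-x⟩ = (|+z⟩ - |-z⟩)/√2, so ⟨-x|ψ⟩ = (-6) / (√2·√20).
P = |-6|² / 40 = 36/40.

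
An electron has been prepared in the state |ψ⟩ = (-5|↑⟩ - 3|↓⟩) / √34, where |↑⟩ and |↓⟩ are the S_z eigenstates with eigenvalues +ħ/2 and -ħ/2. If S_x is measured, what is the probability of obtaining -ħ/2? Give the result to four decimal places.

0.0588

|-x⟩ = (|↑⟩ - |↓⟩)/√2, so ⟨-x|ψ⟩ = (-2) / (√2·√34).
P = |-2|² / 68 = 4/68.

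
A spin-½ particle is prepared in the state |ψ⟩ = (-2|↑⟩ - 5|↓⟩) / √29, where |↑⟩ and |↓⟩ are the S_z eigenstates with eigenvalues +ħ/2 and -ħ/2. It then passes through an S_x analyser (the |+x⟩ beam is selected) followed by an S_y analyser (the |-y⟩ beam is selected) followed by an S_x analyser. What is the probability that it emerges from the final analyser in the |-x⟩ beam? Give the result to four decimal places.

First analyser (S_x): P(|+x⟩) = |⟨+x|ψ⟩|² = 49/58.
After stage 1 the state is |+x⟩; P(|-y⟩) = |⟨-y|+x⟩|² = 1/2.
After stage 2 the state is |-y⟩; P(|-x⟩) = |⟨-x|-y⟩|² = 1/2.
Joint probability = 49/58 × 1/2 × 1/2 = 0.2112.

0.2112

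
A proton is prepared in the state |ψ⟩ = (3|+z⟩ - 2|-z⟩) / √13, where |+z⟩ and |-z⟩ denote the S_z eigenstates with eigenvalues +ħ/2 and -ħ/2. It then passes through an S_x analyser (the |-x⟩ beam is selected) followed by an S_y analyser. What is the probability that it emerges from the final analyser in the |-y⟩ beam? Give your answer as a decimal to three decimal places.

First analyser (S_x): P(|-x⟩) = |⟨-x|ψ⟩|² = 25/26.
After stage 1 the state is |-x⟩; P(|-y⟩) = |⟨-y|-x⟩|² = 1/2.
Joint probability = 25/26 × 1/2 = 0.481.

0.481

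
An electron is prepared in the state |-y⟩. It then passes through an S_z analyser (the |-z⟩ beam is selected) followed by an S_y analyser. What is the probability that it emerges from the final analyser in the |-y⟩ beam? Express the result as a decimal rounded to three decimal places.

0.250

First analyser (S_z): from |-y⟩, P(|-z⟩) = 1/2.
After stage 1 the state is |-z⟩; P(|-y⟩) = |⟨-y|-z⟩|² = 1/2.
Joint probability = 1/2 × 1/2 = 0.250.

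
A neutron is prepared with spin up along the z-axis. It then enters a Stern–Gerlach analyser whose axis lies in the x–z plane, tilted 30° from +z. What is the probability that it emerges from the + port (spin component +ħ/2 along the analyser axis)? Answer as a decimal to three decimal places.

For spin-½, the probability of finding spin-up along an axis at angle θ to the initial spin direction is cos²(θ/2); spin-down is sin²(θ/2).
θ = 30°, so P = cos²(15°) ≈ 0.933.

0.933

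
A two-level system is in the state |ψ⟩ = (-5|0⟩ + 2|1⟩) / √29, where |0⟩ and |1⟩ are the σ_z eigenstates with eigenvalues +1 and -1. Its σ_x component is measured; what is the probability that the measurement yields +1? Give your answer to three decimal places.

0.155

|+x⟩ = (|0⟩ + |1⟩)/√2, so ⟨+x|ψ⟩ = (-3) / (√2·√29).
P = |-3|² / 58 = 9/58.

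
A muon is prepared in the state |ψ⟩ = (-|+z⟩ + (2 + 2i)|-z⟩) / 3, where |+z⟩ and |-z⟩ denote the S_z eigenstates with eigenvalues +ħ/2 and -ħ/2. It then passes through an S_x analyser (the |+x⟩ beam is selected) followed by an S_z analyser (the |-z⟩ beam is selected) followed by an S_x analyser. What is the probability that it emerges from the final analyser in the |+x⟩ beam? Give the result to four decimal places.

First analyser (S_x): P(|+x⟩) = |⟨+x|ψ⟩|² = 5/18.
After stage 1 the state is |+x⟩; P(|-z⟩) = |⟨-z|+x⟩|² = 1/2.
After stage 2 the state is |-z⟩; P(|+x⟩) = |⟨+x|-z⟩|² = 1/2.
Joint probability = 5/18 × 1/2 × 1/2 = 0.0694.

0.0694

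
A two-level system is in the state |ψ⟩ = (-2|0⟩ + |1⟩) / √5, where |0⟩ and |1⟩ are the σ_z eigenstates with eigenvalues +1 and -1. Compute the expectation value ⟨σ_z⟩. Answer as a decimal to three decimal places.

0.600

⟨σ_z⟩ = |a|² - |b|² divided by |a|²+|b|², with a, b the |0⟩, |1⟩ amplitudes.
= (4 - 1)/5 = 3/5.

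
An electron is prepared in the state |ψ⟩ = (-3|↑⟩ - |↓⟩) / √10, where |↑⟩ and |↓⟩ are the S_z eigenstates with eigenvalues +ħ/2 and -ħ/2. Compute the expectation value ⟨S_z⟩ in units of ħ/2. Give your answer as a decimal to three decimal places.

0.800

⟨σ_z⟩ = |a|² - |b|² divided by |a|²+|b|², with a, b the |↑⟩, |↓⟩ amplitudes.
= (9 - 1)/10 = 8/10.
⟨S_z⟩ = (ħ/2)·⟨σ_z⟩.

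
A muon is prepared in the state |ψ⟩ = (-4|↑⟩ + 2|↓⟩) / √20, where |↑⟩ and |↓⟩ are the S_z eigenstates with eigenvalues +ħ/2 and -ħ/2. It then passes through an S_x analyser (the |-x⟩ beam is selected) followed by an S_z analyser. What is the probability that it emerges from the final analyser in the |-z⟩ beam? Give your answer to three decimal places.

First analyser (S_x): P(|-x⟩) = |⟨-x|ψ⟩|² = 36/40.
After stage 1 the state is |-x⟩; P(|-z⟩) = |⟨-z|-x⟩|² = 1/2.
Joint probability = 36/40 × 1/2 = 0.450.

0.450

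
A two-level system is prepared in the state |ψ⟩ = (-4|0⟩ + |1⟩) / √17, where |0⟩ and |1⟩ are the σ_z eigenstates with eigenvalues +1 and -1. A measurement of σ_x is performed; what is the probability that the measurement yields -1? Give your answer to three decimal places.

|-x⟩ = (|0⟩ - |1⟩)/√2, so ⟨-x|ψ⟩ = (-5) / (√2·√17).
P = |-5|² / 34 = 25/34.

0.735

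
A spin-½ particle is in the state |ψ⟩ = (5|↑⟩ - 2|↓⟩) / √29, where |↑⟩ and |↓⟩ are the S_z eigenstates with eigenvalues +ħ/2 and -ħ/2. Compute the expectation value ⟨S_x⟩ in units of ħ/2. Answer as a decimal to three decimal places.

-0.690

⟨σ_x⟩ = 2 Re(a* b)/(|a|²+|b|²) with a = 5, b = -2.
a* b = -10, so ⟨σ_x⟩ = -20/29.
⟨S_x⟩ = (ħ/2)·⟨σ_x⟩.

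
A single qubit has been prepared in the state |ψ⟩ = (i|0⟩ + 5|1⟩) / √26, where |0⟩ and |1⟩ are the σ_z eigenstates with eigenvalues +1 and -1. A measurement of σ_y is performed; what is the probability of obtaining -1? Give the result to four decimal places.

0.6923

|-y⟩ = (|0⟩ - i|1⟩)/√2, so ⟨-y|ψ⟩ = (6i) / (√2·√26).
P = |6i|² / 52 = 36/52.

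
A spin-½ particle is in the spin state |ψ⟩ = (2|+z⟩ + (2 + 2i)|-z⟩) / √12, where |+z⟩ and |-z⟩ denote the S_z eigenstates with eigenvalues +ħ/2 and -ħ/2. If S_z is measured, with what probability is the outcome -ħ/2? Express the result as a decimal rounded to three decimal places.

The -ħ/2 outcome corresponds to |-z⟩. Its amplitude in |ψ⟩ is (2 + 2i)/√12.
P = |2 + 2i|² / 12 = 8/12.

0.667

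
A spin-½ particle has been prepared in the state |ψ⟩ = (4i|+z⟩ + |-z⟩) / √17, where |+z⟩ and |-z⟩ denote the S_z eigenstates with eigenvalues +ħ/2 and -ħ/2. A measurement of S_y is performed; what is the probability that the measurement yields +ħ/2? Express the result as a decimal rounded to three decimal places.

0.265

|+y⟩ = (|+z⟩ + i|-z⟩)/√2, so ⟨+y|ψ⟩ = (3i) / (√2·√17).
P = |3i|² / 34 = 9/34.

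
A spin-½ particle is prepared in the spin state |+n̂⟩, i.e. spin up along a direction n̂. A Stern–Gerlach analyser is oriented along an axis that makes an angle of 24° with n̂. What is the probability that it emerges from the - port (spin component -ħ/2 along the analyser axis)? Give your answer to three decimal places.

For spin-½, the probability of finding spin-up along an axis at angle θ to the initial spin direction is cos²(θ/2); spin-down is sin²(θ/2).
θ = 24°, so P = sin²(12°) ≈ 0.043.

0.043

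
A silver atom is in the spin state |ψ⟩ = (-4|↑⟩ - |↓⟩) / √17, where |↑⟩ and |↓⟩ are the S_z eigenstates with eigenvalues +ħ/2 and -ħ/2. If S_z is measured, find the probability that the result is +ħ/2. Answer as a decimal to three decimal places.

0.941

The +ħ/2 outcome corresponds to |↑⟩. Its amplitude in |ψ⟩ is -4/√17.
P = |-4|² / 17 = 16/17.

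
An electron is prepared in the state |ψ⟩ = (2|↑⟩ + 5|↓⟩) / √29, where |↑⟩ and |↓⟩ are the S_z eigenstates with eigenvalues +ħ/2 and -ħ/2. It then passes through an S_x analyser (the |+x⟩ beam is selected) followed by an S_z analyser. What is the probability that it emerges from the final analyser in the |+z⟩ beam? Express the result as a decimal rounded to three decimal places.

First analyser (S_x): P(|+x⟩) = |⟨+x|ψ⟩|² = 49/58.
After stage 1 the state is |+x⟩; P(|+z⟩) = |⟨+z|+x⟩|² = 1/2.
Joint probability = 49/58 × 1/2 = 0.422.

0.422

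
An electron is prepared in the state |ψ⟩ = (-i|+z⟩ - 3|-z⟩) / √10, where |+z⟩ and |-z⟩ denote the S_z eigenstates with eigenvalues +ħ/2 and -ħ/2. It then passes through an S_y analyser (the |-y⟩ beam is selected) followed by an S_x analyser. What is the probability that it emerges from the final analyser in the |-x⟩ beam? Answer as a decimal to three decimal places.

First analyser (S_y): P(|-y⟩) = |⟨-y|ψ⟩|² = 16/20.
After stage 1 the state is |-y⟩; P(|-x⟩) = |⟨-x|-y⟩|² = 1/2.
Joint probability = 16/20 × 1/2 = 0.400.

0.400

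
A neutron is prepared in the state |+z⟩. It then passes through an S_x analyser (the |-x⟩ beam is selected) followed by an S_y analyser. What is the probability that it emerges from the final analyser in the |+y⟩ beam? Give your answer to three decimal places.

First analyser (S_x): from |+z⟩, P(|-x⟩) = 1/2.
After stage 1 the state is |-x⟩; P(|+y⟩) = |⟨+y|-x⟩|² = 1/2.
Joint probability = 1/2 × 1/2 = 0.250.

0.250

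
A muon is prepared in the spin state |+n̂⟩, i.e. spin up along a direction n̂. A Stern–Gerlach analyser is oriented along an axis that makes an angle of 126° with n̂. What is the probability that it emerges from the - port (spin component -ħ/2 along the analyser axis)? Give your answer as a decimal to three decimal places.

For spin-½, the probability of finding spin-up along an axis at angle θ to the initial spin direction is cos²(θ/2); spin-down is sin²(θ/2).
θ = 126°, so P = sin²(63°) ≈ 0.794.

0.794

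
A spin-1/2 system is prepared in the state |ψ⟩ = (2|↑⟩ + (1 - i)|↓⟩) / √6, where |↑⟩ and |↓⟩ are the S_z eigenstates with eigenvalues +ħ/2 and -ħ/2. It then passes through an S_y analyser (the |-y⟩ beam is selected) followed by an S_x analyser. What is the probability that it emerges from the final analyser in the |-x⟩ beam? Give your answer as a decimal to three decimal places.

First analyser (S_y): P(|-y⟩) = |⟨-y|ψ⟩|² = 10/12.
After stage 1 the state is |-y⟩; P(|-x⟩) = |⟨-x|-y⟩|² = 1/2.
Joint probability = 10/12 × 1/2 = 0.417.

0.417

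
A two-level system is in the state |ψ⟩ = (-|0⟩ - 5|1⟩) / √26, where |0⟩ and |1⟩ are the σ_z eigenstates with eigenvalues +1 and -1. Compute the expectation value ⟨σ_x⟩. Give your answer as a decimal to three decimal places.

0.385

⟨σ_x⟩ = 2 Re(a* b)/(|a|²+|b|²) with a = -1, b = -5.
a* b = 5, so ⟨σ_x⟩ = 10/26.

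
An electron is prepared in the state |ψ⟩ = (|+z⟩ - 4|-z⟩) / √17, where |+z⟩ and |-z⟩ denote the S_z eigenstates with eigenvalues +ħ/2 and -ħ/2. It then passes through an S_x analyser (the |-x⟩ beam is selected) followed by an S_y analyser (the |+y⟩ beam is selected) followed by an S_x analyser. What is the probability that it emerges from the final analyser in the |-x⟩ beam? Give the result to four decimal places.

0.1838

First analyser (S_x): P(|-x⟩) = |⟨-x|ψ⟩|² = 25/34.
After stage 1 the state is |-x⟩; P(|+y⟩) = |⟨+y|-x⟩|² = 1/2.
After stage 2 the state is |+y⟩; P(|-x⟩) = |⟨-x|+y⟩|² = 1/2.
Joint probability = 25/34 × 1/2 × 1/2 = 0.1838.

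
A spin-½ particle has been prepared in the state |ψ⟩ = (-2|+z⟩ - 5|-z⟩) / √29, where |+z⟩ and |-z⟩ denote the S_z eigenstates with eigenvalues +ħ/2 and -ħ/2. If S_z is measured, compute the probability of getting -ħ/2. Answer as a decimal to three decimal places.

0.862

The -ħ/2 outcome corresponds to |-z⟩. Its amplitude in |ψ⟩ is -5/√29.
P = |-5|² / 29 = 25/29.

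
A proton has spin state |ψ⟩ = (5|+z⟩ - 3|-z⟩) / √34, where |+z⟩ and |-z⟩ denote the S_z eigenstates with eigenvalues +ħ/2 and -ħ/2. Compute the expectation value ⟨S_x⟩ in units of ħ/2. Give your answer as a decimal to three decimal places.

-0.882

⟨σ_x⟩ = 2 Re(a* b)/(|a|²+|b|²) with a = 5, b = -3.
a* b = -15, so ⟨σ_x⟩ = -30/34.
⟨S_x⟩ = (ħ/2)·⟨σ_x⟩.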